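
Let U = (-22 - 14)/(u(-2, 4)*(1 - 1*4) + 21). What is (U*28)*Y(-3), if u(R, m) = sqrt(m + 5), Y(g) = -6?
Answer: 504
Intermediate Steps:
u(R, m) = sqrt(5 + m)
U = -3 (U = (-22 - 14)/(sqrt(5 + 4)*(1 - 1*4) + 21) = -36/(sqrt(9)*(1 - 4) + 21) = -36/(3*(-3) + 21) = -36/(-9 + 21) = -36/12 = -36*1/12 = -3)
(U*28)*Y(-3) = -3*28*(-6) = -84*(-6) = 504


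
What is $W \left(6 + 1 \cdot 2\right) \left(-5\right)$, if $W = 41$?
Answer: $-1640$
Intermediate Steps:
$W \left(6 + 1 \cdot 2\right) \left(-5\right) = 41 \left(6 + 1 \cdot 2\right) \left(-5\right) = 41 \left(6 + 2\right) \left(-5\right) = 41 \cdot 8 \left(-5\right) = 328 \left(-5\right) = -1640$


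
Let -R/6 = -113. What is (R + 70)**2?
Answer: 559504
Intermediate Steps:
R = 678 (R = -6*(-113) = 678)
(R + 70)**2 = (678 + 70)**2 = 748**2 = 559504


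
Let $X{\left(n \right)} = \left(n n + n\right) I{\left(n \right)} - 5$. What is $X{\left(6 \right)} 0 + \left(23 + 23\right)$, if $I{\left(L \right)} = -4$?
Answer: $46$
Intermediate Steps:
$X{\left(n \right)} = -5 - 4 n - 4 n^{2}$ ($X{\left(n \right)} = \left(n n + n\right) \left(-4\right) - 5 = \left(n^{2} + n\right) \left(-4\right) - 5 = \left(n + n^{2}\right) \left(-4\right) - 5 = \left(- 4 n - 4 n^{2}\right) - 5 = -5 - 4 n - 4 n^{2}$)
$X{\left(6 \right)} 0 + \left(23 + 23\right) = \left(-5 - 24 - 4 \cdot 6^{2}\right) 0 + \left(23 + 23\right) = \left(-5 - 24 - 144\right) 0 + 46 = \left(-173\right) 0 + 46 = 0 + 46 = 46$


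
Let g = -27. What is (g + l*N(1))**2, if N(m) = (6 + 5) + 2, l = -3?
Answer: 4356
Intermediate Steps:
N(m) = 13 (N(m) = 11 + 2 = 13)
(g + l*N(1))**2 = (-27 - 3*13)**2 = (-27 - 39)**2 = (-66)**2 = 4356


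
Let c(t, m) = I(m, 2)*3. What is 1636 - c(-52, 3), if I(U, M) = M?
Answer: 1630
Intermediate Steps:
c(t, m) = 6 (c(t, m) = 2*3 = 6)
1636 - c(-52, 3) = 1636 - 1*6 = 1636 - 6 = 1630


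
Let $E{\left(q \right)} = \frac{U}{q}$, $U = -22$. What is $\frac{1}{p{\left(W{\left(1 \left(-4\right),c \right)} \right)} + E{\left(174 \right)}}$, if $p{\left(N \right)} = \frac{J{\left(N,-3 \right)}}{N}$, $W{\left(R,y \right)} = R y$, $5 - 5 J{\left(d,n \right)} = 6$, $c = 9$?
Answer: $- \frac{5220}{631} \approx -8.2726$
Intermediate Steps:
$J{\left(d,n \right)} = - \frac{1}{5}$ ($J{\left(d,n \right)} = 1 - \frac{6}{5} = - \frac{1}{5}$)
$p{\left(N \right)} = - \frac{1}{5 N}$
$E{\left(q \right)} = - \frac{22}{q}$
$\frac{1}{p{\left(W{\left(1 \left(-4\right),c \right)} \right)} + E{\left(174 \right)}} = \frac{1}{- \frac{1}{5 \cdot 1 \left(-4\right) 9} - \frac{22}{174}} = \frac{1}{- \frac{1}{5 \left(\left(-4\right) 9\right)} - \frac{11}{87}} = \frac{1}{- \frac{1}{5 \left(-36\right)} - \frac{11}{87}} = \frac{1}{\left(- \frac{1}{5}\right) \left(- \frac{1}{36}\right) - \frac{11}{87}} = \frac{1}{\frac{1}{180} - \frac{11}{87}} = \frac{1}{- \frac{631}{5220}} = - \frac{5220}{631}$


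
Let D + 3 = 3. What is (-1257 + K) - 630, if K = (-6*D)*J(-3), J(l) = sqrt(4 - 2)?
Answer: -1887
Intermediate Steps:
J(l) = sqrt(2)
D = 0 (D = -3 + 3 = 0)
K = 0 (K = (-6*0)*sqrt(2) = 0*sqrt(2) = 0)
(-1257 + K) - 630 = (-1257 + 0) - 630 = -1257 - 630 = -1887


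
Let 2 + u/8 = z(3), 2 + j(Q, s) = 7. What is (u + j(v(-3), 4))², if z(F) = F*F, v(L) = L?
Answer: 3721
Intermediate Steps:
z(F) = F²
j(Q, s) = 5 (j(Q, s) = -2 + 7 = 5)
u = 56 (u = -16 + 8*3² = -16 + 8*9 = -16 + 72 = 56)
(u + j(v(-3), 4))² = (56 + 5)² = 61² = 3721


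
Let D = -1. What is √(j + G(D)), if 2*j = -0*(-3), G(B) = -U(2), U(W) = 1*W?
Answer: I*√2 ≈ 1.4142*I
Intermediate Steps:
U(W) = W
G(B) = -2 (G(B) = -1*2 = -2)
j = 0 (j = (-0*(-3))/2 = (-18*0)/2 = (½)*0 = 0)
√(j + G(D)) = √(0 - 2) = √(-2) = I*√2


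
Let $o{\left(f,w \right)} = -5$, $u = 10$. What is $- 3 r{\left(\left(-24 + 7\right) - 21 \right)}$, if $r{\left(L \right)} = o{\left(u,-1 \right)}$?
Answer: $15$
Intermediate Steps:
$r{\left(L \right)} = -5$
$- 3 r{\left(\left(-24 + 7\right) - 21 \right)} = \left(-3\right) \left(-5\right) = 15$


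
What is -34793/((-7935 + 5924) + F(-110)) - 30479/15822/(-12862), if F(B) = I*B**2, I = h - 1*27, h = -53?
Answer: 790003297169/21933302845356 ≈ 0.036018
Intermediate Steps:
I = -80 (I = -53 - 1*27 = -53 - 27 = -80)
F(B) = -80*B**2
-34793/((-7935 + 5924) + F(-110)) - 30479/15822/(-12862) = -34793/((-7935 + 5924) - 80*(-110)**2) - 30479/15822/(-12862) = -34793/(-2011 - 80*12100) - 30479*1/15822*(-1/12862) = -34793/(-2011 - 968000) - 30479/15822*(-1/12862) = -34793/(-970011) + 30479/203502564 = -34793*(-1/970011) + 30479/203502564 = 34793/970011 + 30479/203502564 = 790003297169/21933302845356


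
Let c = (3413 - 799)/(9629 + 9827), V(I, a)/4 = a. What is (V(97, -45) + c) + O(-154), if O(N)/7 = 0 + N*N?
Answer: 1613215003/9728 ≈ 1.6583e+5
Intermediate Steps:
V(I, a) = 4*a
O(N) = 7*N**2 (O(N) = 7*(0 + N*N) = 7*(0 + N**2) = 7*N**2)
c = 1307/9728 (c = 2614/19456 = 2614*(1/19456) = 1307/9728 ≈ 0.13435)
(V(97, -45) + c) + O(-154) = (4*(-45) + 1307/9728) + 7*(-154)**2 = (-180 + 1307/9728) + 7*23716 = -1749733/9728 + 166012 = 1613215003/9728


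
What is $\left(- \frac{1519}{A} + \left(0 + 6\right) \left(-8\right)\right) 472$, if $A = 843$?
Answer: $- \frac{19815976}{843} \approx -23507.0$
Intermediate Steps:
$\left(- \frac{1519}{A} + \left(0 + 6\right) \left(-8\right)\right) 472 = \left(- \frac{1519}{843} + \left(0 + 6\right) \left(-8\right)\right) 472 = \left(\left(-1519\right) \frac{1}{843} + 6 \left(-8\right)\right) 472 = \left(- \frac{1519}{843} - 48\right) 472 = \left(- \frac{41983}{843}\right) 472 = - \frac{19815976}{843}$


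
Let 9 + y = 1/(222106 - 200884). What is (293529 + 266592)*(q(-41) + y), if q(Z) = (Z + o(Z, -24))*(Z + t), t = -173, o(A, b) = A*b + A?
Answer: -764869723885591/7074 ≈ -1.0812e+11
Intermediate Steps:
o(A, b) = A + A*b
q(Z) = -22*Z*(-173 + Z) (q(Z) = (Z + Z*(1 - 24))*(Z - 173) = (Z + Z*(-23))*(-173 + Z) = (Z - 23*Z)*(-173 + Z) = (-22*Z)*(-173 + Z) = -22*Z*(-173 + Z))
y = -190997/21222 (y = -9 + 1/(222106 - 200884) = -9 + 1/21222 = -190997/21222 ≈ -9.0000)
(293529 + 266592)*(q(-41) + y) = (293529 + 266592)*(22*(-41)*(173 - 1*(-41)) - 190997/21222) = 560121*(22*(-41)*(173 + 41) - 190997/21222) = 560121*(22*(-41)*214 - 190997/21222) = 560121*(-193028 - 190997/21222) = 560121*(-4096631213/21222) = -764869723885591/7074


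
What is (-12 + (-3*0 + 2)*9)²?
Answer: 36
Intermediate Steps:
(-12 + (-3*0 + 2)*9)² = (-12 + (0 + 2)*9)² = (-12 + 2*9)² = (-12 + 18)² = 6² = 36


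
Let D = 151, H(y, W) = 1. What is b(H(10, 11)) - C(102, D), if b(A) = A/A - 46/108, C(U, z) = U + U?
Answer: -10985/54 ≈ -203.43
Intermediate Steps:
C(U, z) = 2*U
b(A) = 31/54 (b(A) = 1 - 46*1/108 = 1 - 23/54 = 31/54)
b(H(10, 11)) - C(102, D) = 31/54 - 2*102 = 31/54 - 1*204 = 31/54 - 204 = -10985/54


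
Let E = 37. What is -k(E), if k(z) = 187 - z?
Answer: -150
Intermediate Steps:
-k(E) = -(187 - 1*37) = -(187 - 37) = -1*150 = -150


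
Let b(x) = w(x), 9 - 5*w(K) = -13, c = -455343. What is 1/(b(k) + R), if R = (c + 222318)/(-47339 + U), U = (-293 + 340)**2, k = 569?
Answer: 45130/431597 ≈ 0.10457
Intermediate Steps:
U = 2209 (U = 47**2 = 2209)
w(K) = 22/5 (w(K) = 9/5 - 1/5*(-13) = 9/5 + 13/5 = 22/5)
b(x) = 22/5
R = 46605/9026 (R = (-455343 + 222318)/(-47339 + 2209) = -233025/(-45130) = -233025*(-1/45130) = 46605/9026 ≈ 5.1634)
1/(b(k) + R) = 1/(22/5 + 46605/9026) = 1/(431597/45130) = 45130/431597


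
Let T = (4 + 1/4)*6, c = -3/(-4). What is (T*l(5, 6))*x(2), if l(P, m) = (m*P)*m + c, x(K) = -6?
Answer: -110619/4 ≈ -27655.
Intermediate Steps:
c = ¾ (c = -3*(-¼) = ¾ ≈ 0.75000)
l(P, m) = ¾ + P*m² (l(P, m) = (m*P)*m + ¾ = (P*m)*m + ¾ = P*m² + ¾ = ¾ + P*m²)
T = 51/2 (T = (4 + ¼)*6 = (17/4)*6 = 51/2 ≈ 25.500)
(T*l(5, 6))*x(2) = (51*(¾ + 5*6²)/2)*(-6) = (51*(¾ + 5*36)/2)*(-6) = (51*(¾ + 180)/2)*(-6) = ((51/2)*(723/4))*(-6) = (36873/8)*(-6) = -110619/4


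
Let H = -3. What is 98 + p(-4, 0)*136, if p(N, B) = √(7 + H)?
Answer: 370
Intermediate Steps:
p(N, B) = 2 (p(N, B) = √(7 - 3) = √4 = 2)
98 + p(-4, 0)*136 = 98 + 2*136 = 98 + 272 = 370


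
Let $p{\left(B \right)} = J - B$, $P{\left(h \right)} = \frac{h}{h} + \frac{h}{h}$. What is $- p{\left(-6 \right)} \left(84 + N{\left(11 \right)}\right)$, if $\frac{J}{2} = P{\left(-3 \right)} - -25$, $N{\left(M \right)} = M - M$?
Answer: $-5040$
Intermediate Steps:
$N{\left(M \right)} = 0$
$P{\left(h \right)} = 2$ ($P{\left(h \right)} = 1 + 1 = 2$)
$J = 54$ ($J = 2 \left(2 - -25\right) = 2 \left(2 + 25\right) = 2 \cdot 27 = 54$)
$p{\left(B \right)} = 54 - B$
$- p{\left(-6 \right)} \left(84 + N{\left(11 \right)}\right) = - \left(54 - -6\right) \left(84 + 0\right) = - \left(54 + 6\right) 84 = - 60 \cdot 84 = \left(-1\right) 5040 = -5040$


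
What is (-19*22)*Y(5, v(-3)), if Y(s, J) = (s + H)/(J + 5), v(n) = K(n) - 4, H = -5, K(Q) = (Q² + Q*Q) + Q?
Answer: 0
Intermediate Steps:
K(Q) = Q + 2*Q² (K(Q) = (Q² + Q²) + Q = 2*Q² + Q = Q + 2*Q²)
v(n) = -4 + n*(1 + 2*n) (v(n) = n*(1 + 2*n) - 4 = -4 + n*(1 + 2*n))
Y(s, J) = (-5 + s)/(5 + J) (Y(s, J) = (s - 5)/(J + 5) = (-5 + s)/(5 + J))
(-19*22)*Y(5, v(-3)) = (-19*22)*((-5 + 5)/(5 + (-4 - 3*(1 + 2*(-3))))) = -418*0/(5 + (-4 - 3*(1 - 6))) = -418*0/(5 + (-4 - 3*(-5))) = -418*0/(5 + (-4 + 15)) = -418*0/(5 + 11) = -418*0/16 = -209*0/8 = -418*0 = 0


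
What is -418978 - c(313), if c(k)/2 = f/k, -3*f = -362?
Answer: -393421066/939 ≈ -4.1898e+5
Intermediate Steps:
f = 362/3 (f = -⅓*(-362) = 362/3 ≈ 120.67)
c(k) = 724/(3*k) (c(k) = 2*(362/(3*k)) = 724/(3*k))
-418978 - c(313) = -418978 - 724/(3*313) = -418978 - 1*724/939 = -418978 - 724/939 = -393421066/939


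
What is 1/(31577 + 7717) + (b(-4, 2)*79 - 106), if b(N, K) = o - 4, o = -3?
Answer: -25894745/39294 ≈ -659.00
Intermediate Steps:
b(N, K) = -7 (b(N, K) = -3 - 4 = -7)
1/(31577 + 7717) + (b(-4, 2)*79 - 106) = 1/(31577 + 7717) + (-7*79 - 106) = 1/39294 + (-553 - 106) = 1/39294 - 659 = -25894745/39294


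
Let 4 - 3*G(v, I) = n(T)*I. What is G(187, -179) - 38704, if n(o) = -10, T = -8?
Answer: -117898/3 ≈ -39299.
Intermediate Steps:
G(v, I) = 4/3 + 10*I/3 (G(v, I) = 4/3 - (-10)*I/3 = 4/3 + 10*I/3)
G(187, -179) - 38704 = (4/3 + (10/3)*(-179)) - 38704 = (4/3 - 1790/3) - 38704 = -1786/3 - 38704 = -117898/3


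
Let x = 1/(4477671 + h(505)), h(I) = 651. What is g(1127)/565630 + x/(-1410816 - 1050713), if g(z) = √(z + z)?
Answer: -1/11023519474338 + 7*√46/565630 ≈ 8.3935e-5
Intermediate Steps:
g(z) = √2*√z (g(z) = √(2*z) = √2*√z)
x = 1/4478322 (x = 1/(4477671 + 651) = 1/4478322 ≈ 2.2330e-7)
g(1127)/565630 + x/(-1410816 - 1050713) = (√2*√1127)/565630 + 1/(4478322*(-1410816 - 1050713)) = (√2*(7*√23))*(1/565630) + (1/4478322)/(-2461529) = (7*√46)*(1/565630) + (1/4478322)*(-1/2461529) = 7*√46/565630 - 1/11023519474338 = -1/11023519474338 + 7*√46/565630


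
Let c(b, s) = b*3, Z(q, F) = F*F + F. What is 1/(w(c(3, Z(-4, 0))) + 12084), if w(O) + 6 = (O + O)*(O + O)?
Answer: 1/12402 ≈ 8.0632e-5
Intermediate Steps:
Z(q, F) = F + F**2 (Z(q, F) = F**2 + F = F + F**2)
c(b, s) = 3*b
w(O) = -6 + 4*O**2 (w(O) = -6 + (O + O)*(O + O) = -6 + (2*O)*(2*O) = -6 + 4*O**2)
1/(w(c(3, Z(-4, 0))) + 12084) = 1/((-6 + 4*(3*3)**2) + 12084) = 1/((-6 + 4*9**2) + 12084) = 1/((-6 + 4*81) + 12084) = 1/((-6 + 324) + 12084) = 1/(318 + 12084) = 1/12402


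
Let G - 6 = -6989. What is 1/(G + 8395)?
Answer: 1/1412 ≈ 0.00070821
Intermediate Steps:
G = -6983 (G = 6 - 6989 = -6983)
1/(G + 8395) = 1/(-6983 + 8395) = 1/1412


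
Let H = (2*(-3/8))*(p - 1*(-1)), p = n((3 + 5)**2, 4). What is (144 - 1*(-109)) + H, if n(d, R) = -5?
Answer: 256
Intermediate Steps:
p = -5
H = 3 (H = (2*(-3/8))*(-5 - 1*(-1)) = (2*(-3*1/8))*(-5 + 1) = (2*(-3/8))*(-4) = -3/4*(-4) = 3)
(144 - 1*(-109)) + H = (144 - 1*(-109)) + 3 = (144 + 109) + 3 = 253 + 3 = 256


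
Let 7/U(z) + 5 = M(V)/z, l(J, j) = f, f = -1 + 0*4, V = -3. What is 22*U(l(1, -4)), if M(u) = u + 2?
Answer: -77/2 ≈ -38.500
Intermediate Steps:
f = -1 (f = -1 + 0 = -1)
l(J, j) = -1
M(u) = 2 + u
U(z) = 7/(-5 - 1/z) (U(z) = 7/(-5 + (2 - 3)/z) = 7/(-5 - 1/z))
22*U(l(1, -4)) = 22*(-7*(-1)/(1 + 5*(-1))) = 22*(-7*(-1)/(1 - 5)) = 22*(-7*(-1)/(-4)) = 22*(-7*(-1)*(-¼)) = 22*(-7/4) = -77/2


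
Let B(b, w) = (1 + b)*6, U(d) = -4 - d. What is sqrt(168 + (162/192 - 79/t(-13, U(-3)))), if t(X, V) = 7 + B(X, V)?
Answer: sqrt(45983990)/520 ≈ 13.041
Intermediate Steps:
B(b, w) = 6 + 6*b
t(X, V) = 13 + 6*X (t(X, V) = 7 + (6 + 6*X) = 13 + 6*X)
sqrt(168 + (162/192 - 79/t(-13, U(-3)))) = sqrt(168 + (162/192 - 79/(13 + 6*(-13)))) = sqrt(168 + (162*(1/192) - 79/(13 - 78))) = sqrt(168 + (27/32 - 79/(-65))) = sqrt(168 + (27/32 - 79*(-1/65))) = sqrt(168 + (27/32 + 79/65)) = sqrt(168 + 4283/2080) = sqrt(353723/2080) = sqrt(45983990)/520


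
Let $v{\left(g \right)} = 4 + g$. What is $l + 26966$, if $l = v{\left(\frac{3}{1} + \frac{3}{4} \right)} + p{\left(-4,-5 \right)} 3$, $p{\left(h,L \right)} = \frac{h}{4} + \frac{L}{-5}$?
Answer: $\frac{107895}{4} \approx 26974.0$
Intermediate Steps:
$p{\left(h,L \right)} = - \frac{L}{5} + \frac{h}{4}$ ($p{\left(h,L \right)} = h \frac{1}{4} + L \left(- \frac{1}{5}\right) = \frac{h}{4} - \frac{L}{5} = - \frac{L}{5} + \frac{h}{4}$)
$l = \frac{31}{4}$ ($l = \left(4 + \left(\frac{3}{1} + \frac{3}{4}\right)\right) + \left(\left(- \frac{1}{5}\right) \left(-5\right) + \frac{1}{4} \left(-4\right)\right) 3 = \left(4 + \left(3 \cdot 1 + 3 \cdot \frac{1}{4}\right)\right) + \left(1 - 1\right) 3 = \left(4 + \left(3 + \frac{3}{4}\right)\right) + 0 \cdot 3 = \left(4 + \frac{15}{4}\right) + 0 = \frac{31}{4} + 0 = \frac{31}{4} \approx 7.75$)
$l + 26966 = \frac{31}{4} + 26966 = \frac{107895}{4}$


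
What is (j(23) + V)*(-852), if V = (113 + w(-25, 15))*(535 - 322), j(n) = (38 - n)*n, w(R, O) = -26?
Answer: -16082352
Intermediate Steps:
j(n) = n*(38 - n)
V = 18531 (V = (113 - 26)*(535 - 322) = 87*213 = 18531)
(j(23) + V)*(-852) = (23*(38 - 1*23) + 18531)*(-852) = (23*(38 - 23) + 18531)*(-852) = (23*15 + 18531)*(-852) = (345 + 18531)*(-852) = 18876*(-852) = -16082352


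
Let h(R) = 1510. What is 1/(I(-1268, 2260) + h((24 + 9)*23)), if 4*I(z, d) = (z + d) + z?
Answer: 1/1441 ≈ 0.00069396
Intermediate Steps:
I(z, d) = z/2 + d/4 (I(z, d) = ((z + d) + z)/4 = ((d + z) + z)/4 = (d + 2*z)/4 = z/2 + d/4)
1/(I(-1268, 2260) + h((24 + 9)*23)) = 1/(((½)*(-1268) + (¼)*2260) + 1510) = 1/((-634 + 565) + 1510) = 1/(-69 + 1510) = 1/1441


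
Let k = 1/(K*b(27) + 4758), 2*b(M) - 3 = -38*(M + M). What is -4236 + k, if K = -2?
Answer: -28834451/6807 ≈ -4236.0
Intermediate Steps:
b(M) = 3/2 - 38*M (b(M) = 3/2 + (-38*(M + M))/2 = 3/2 + (-76*M)/2 = 3/2 - 38*M)
k = 1/6807 (k = 1/(-2*(3/2 - 38*27) + 4758) = 1/(-2*(3/2 - 1026) + 4758) = 1/(-2*(-2049/2) + 4758) = 1/(2049 + 4758) = 1/6807 ≈ 0.00014691)
-4236 + k = -4236 + 1/6807 = -28834451/6807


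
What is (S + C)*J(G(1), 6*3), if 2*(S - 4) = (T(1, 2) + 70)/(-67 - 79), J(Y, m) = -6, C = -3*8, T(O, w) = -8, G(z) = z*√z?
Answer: 8853/73 ≈ 121.27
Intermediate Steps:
G(z) = z^(3/2)
C = -24
S = 553/146 (S = 4 + ((-8 + 70)/(-67 - 79))/2 = 4 + (62/(-146))/2 = 4 + (62*(-1/146))/2 = 4 + (½)*(-31/73) = 4 - 31/146 = 553/146 ≈ 3.7877)
(S + C)*J(G(1), 6*3) = (553/146 - 24)*(-6) = -2951/146*(-6) = 8853/73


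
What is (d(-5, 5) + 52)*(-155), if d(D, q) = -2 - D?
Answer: -8525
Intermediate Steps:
(d(-5, 5) + 52)*(-155) = ((-2 - 1*(-5)) + 52)*(-155) = ((-2 + 5) + 52)*(-155) = (3 + 52)*(-155) = 55*(-155) = -8525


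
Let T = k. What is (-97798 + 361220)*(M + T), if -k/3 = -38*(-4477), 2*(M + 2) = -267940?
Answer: -169735965700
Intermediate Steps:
M = -133972 (M = -2 + (½)*(-267940) = -2 - 133970 = -133972)
k = -510378 (k = -(-114)*(-4477) = -3*170126 = -510378)
T = -510378
(-97798 + 361220)*(M + T) = (-97798 + 361220)*(-133972 - 510378) = 263422*(-644350) = -169735965700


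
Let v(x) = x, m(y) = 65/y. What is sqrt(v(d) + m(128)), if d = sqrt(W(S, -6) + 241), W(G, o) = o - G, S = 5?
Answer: sqrt(130 + 256*sqrt(230))/16 ≈ 3.9590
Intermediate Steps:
d = sqrt(230) (d = sqrt((-6 - 1*5) + 241) = sqrt((-6 - 5) + 241) = sqrt(-11 + 241) = sqrt(230) ≈ 15.166)
sqrt(v(d) + m(128)) = sqrt(sqrt(230) + 65/128) = sqrt(65/128 + sqrt(230))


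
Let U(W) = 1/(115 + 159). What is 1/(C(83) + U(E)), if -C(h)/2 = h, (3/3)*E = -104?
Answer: -274/45483 ≈ -0.0060242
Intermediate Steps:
E = -104
C(h) = -2*h
U(W) = 1/274
1/(C(83) + U(E)) = 1/(-2*83 + 1/274) = 1/(-166 + 1/274) = 1/(-45483/274) = -274/45483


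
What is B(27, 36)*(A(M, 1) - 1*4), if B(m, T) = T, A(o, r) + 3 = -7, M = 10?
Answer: -504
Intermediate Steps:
A(o, r) = -10 (A(o, r) = -3 - 7 = -10)
B(27, 36)*(A(M, 1) - 1*4) = 36*(-10 - 1*4) = 36*(-10 - 4) = 36*(-14) = -504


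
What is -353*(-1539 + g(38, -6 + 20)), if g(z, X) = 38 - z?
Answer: 543267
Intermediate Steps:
-353*(-1539 + g(38, -6 + 20)) = -353*(-1539 + (38 - 1*38)) = -353*(-1539 + (38 - 38)) = -353*(-1539 + 0) = -353*(-1539) = 543267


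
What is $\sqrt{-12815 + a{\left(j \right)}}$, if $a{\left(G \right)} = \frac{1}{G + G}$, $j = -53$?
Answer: $\frac{i \sqrt{143989446}}{106} \approx 113.2 i$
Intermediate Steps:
$a{\left(G \right)} = \frac{1}{2 G}$
$\sqrt{-12815 + a{\left(j \right)}} = \sqrt{-12815 + \frac{1}{2 \left(-53\right)}} = \sqrt{-12815 + \frac{1}{2} \left(- \frac{1}{53}\right)} = \sqrt{-12815 - \frac{1}{106}} = \sqrt{- \frac{1358391}{106}} = \frac{i \sqrt{143989446}}{106}$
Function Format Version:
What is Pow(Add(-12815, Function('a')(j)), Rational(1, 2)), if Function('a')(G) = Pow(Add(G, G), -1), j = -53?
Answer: Mul(Rational(1, 106), I, Pow(143989446, Rational(1, 2))) ≈ Mul(113.20, I)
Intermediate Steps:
Function('a')(G) = Mul(Rational(1, 2), Pow(G, -1)) (Function('a')(G) = Pow(Mul(2, G), -1) = Mul(Rational(1, 2), Pow(G, -1)))
Pow(Add(-12815, Function('a')(j)), Rational(1, 2)) = Pow(Add(-12815, Mul(Rational(1, 2), Pow(-53, -1))), Rational(1, 2)) = Pow(Add(-12815, Mul(Rational(1, 2), Rational(-1, 53))), Rational(1, 2)) = Pow(Add(-12815, Rational(-1, 106)), Rational(1, 2)) = Pow(Rational(-1358391, 106), Rational(1, 2)) = Mul(Rational(1, 106), I, Pow(143989446, Rational(1, 2)))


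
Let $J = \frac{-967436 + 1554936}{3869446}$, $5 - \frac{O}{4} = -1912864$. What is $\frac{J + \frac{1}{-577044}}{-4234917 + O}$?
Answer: $\frac{169504740277}{3814315819688827908} \approx 4.4439 \cdot 10^{-8}$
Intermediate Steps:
$O = 7651476$ ($O = 20 - -7651456 = 20 + 7651456 = 7651476$)
$J = \frac{293750}{1934723}$ ($J = 587500 \cdot \frac{1}{3869446} = \frac{293750}{1934723} \approx 0.15183$)
$\frac{J + \frac{1}{-577044}}{-4234917 + O} = \frac{\frac{293750}{1934723} + \frac{1}{-577044}}{-4234917 + 7651476} = \frac{\frac{293750}{1934723} - \frac{1}{577044}}{3416559} = \frac{169504740277}{1116420298812} \cdot \frac{1}{3416559} = \frac{169504740277}{3814315819688827908}$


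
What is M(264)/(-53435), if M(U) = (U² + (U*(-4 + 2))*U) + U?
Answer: 69432/53435 ≈ 1.2994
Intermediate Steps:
M(U) = U - U² (M(U) = (U² + (U*(-2))*U) + U = (U² + (-2*U)*U) + U = (U² - 2*U²) + U = -U² + U = U - U²)
M(264)/(-53435) = (264*(1 - 1*264))/(-53435) = (264*(1 - 264))*(-1/53435) = (264*(-263))*(-1/53435) = -69432*(-1/53435) = 69432/53435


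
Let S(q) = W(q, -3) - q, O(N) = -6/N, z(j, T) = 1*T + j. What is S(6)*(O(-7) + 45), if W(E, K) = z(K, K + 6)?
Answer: -1926/7 ≈ -275.14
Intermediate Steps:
z(j, T) = T + j
W(E, K) = 6 + 2*K (W(E, K) = (K + 6) + K = (6 + K) + K = 6 + 2*K)
S(q) = -q (S(q) = (6 + 2*(-3)) - q = (6 - 6) - q = 0 - q = -q)
S(6)*(O(-7) + 45) = (-1*6)*(-6/(-7) + 45) = -6*(-6*(-⅐) + 45) = -6*(6/7 + 45) = -6*321/7 = -1926/7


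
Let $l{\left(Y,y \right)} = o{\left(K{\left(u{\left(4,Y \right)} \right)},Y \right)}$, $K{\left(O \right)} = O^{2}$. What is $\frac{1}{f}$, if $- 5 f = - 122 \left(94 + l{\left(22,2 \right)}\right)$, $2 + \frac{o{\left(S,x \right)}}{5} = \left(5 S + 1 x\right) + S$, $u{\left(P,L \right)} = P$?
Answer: $\frac{5}{82228} \approx 6.0807 \cdot 10^{-5}$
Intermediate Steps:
$o{\left(S,x \right)} = -10 + 5 x + 30 S$ ($o{\left(S,x \right)} = -10 + 5 \left(\left(5 S + 1 x\right) + S\right) = -10 + 5 \left(\left(5 S + x\right) + S\right) = -10 + 5 \left(\left(x + 5 S\right) + S\right) = -10 + 5 \left(x + 6 S\right) = -10 + \left(5 x + 30 S\right) = -10 + 5 x + 30 S$)
$l{\left(Y,y \right)} = 470 + 5 Y$ ($l{\left(Y,y \right)} = -10 + 5 Y + 30 \cdot 4^{2} = -10 + 5 Y + 30 \cdot 16 = -10 + 5 Y + 480 = 470 + 5 Y$)
$f = \frac{82228}{5}$ ($f = - \frac{\left(-122\right) \left(94 + \left(470 + 5 \cdot 22\right)\right)}{5} = - \frac{\left(-122\right) \left(94 + \left(470 + 110\right)\right)}{5} = - \frac{\left(-122\right) \left(94 + 580\right)}{5} = - \frac{\left(-122\right) 674}{5} = \left(- \frac{1}{5}\right) \left(-82228\right) = \frac{82228}{5} \approx 16446.0$)
$\frac{1}{f} = \frac{1}{\frac{82228}{5}} = \frac{5}{82228}$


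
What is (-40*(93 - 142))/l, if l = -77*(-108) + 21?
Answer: 280/1191 ≈ 0.23510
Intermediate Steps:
l = 8337 (l = 8316 + 21 = 8337)
(-40*(93 - 142))/l = -40*(93 - 142)/8337 = -40*(-49)*(1/8337) = 1960*(1/8337) = 280/1191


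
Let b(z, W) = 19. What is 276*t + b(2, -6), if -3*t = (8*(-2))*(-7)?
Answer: -10285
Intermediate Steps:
t = -112/3 (t = -8*(-2)*(-7)/3 = -(-16)*(-7)/3 = -⅓*112 = -112/3 ≈ -37.333)
276*t + b(2, -6) = 276*(-112/3) + 19 = -10304 + 19 = -10285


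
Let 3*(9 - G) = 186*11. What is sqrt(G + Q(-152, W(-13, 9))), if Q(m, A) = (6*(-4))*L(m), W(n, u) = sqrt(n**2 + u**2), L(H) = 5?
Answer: I*sqrt(793) ≈ 28.16*I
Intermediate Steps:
G = -673 (G = 9 - 62*11 = 9 - 1/3*2046 = 9 - 682 = -673)
Q(m, A) = -120 (Q(m, A) = (6*(-4))*5 = -24*5 = -120)
sqrt(G + Q(-152, W(-13, 9))) = sqrt(-673 - 120) = sqrt(-793) = I*sqrt(793)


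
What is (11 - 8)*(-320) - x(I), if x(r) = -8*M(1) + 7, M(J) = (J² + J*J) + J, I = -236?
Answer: -943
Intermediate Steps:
M(J) = J + 2*J² (M(J) = (J² + J²) + J = 2*J² + J = J + 2*J²)
x(r) = -17 (x(r) = -8*(1 + 2*1) + 7 = -8*(1 + 2) + 7 = -8*3 + 7 = -24 + 7 = -17)
(11 - 8)*(-320) - x(I) = (11 - 8)*(-320) - 1*(-17) = 3*(-320) + 17 = -960 + 17 = -943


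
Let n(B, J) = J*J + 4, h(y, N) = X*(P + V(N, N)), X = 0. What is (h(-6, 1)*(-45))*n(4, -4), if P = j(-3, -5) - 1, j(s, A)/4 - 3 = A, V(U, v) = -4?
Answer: 0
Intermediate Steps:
j(s, A) = 12 + 4*A
P = -9 (P = (12 + 4*(-5)) - 1 = (12 - 20) - 1 = -8 - 1 = -9)
h(y, N) = 0 (h(y, N) = 0*(-9 - 4) = 0*(-13) = 0)
n(B, J) = 4 + J² (n(B, J) = J² + 4 = 4 + J²)
(h(-6, 1)*(-45))*n(4, -4) = (0*(-45))*(4 + (-4)²) = 0*(4 + 16) = 0*20 = 0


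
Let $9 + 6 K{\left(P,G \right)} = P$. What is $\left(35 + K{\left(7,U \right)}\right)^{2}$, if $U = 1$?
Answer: $\frac{10816}{9} \approx 1201.8$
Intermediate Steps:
$K{\left(P,G \right)} = - \frac{3}{2} + \frac{P}{6}$
$\left(35 + K{\left(7,U \right)}\right)^{2} = \left(35 + \left(- \frac{3}{2} + \frac{1}{6} \cdot 7\right)\right)^{2} = \left(35 + \left(- \frac{3}{2} + \frac{7}{6}\right)\right)^{2} = \left(35 - \frac{1}{3}\right)^{2} = \left(\frac{104}{3}\right)^{2} = \frac{10816}{9}$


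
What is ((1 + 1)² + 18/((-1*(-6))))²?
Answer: 49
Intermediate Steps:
((1 + 1)² + 18/((-1*(-6))))² = (2² + 18/6)² = (4 + 18*(⅙))² = (4 + 3)² = 7² = 49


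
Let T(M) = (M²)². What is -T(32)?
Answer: -1048576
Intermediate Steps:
T(M) = M⁴
-T(32) = -1*32⁴ = -1*1048576 = -1048576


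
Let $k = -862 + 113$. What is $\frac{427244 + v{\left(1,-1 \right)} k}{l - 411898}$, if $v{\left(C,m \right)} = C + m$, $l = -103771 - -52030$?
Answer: $- \frac{427244}{463639} \approx -0.9215$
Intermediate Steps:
$l = -51741$ ($l = -103771 + 52030 = -51741$)
$k = -749$
$\frac{427244 + v{\left(1,-1 \right)} k}{l - 411898} = \frac{427244 + \left(1 - 1\right) \left(-749\right)}{-51741 - 411898} = \frac{427244 + 0 \left(-749\right)}{-463639} = \left(427244 + 0\right) \left(- \frac{1}{463639}\right) = 427244 \left(- \frac{1}{463639}\right) = - \frac{427244}{463639}$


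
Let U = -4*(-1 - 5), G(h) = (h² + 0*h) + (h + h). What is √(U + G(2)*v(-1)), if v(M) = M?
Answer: 4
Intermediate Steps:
G(h) = h² + 2*h (G(h) = (h² + 0) + 2*h = h² + 2*h)
U = 24 (U = -4*(-6) = 24)
√(U + G(2)*v(-1)) = √(24 + (2*(2 + 2))*(-1)) = √(24 + (2*4)*(-1)) = √(24 + 8*(-1)) = √(24 - 8) = √16 = 4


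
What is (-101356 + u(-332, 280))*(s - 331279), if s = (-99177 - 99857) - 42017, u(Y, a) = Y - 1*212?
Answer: 58320427000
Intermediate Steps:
u(Y, a) = -212 + Y (u(Y, a) = Y - 212 = -212 + Y)
s = -241051 (s = -199034 - 42017 = -241051)
(-101356 + u(-332, 280))*(s - 331279) = (-101356 + (-212 - 332))*(-241051 - 331279) = (-101356 - 544)*(-572330) = -101900*(-572330) = 58320427000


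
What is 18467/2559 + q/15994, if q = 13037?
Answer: 328722881/40928646 ≈ 8.0316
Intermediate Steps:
18467/2559 + q/15994 = 18467/2559 + 13037/15994 = 328722881/40928646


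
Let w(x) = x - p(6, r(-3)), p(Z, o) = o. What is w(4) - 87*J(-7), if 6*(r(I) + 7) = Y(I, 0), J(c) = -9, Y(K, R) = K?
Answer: 1589/2 ≈ 794.50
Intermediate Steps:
r(I) = -7 + I/6
w(x) = 15/2 + x (w(x) = x - (-7 + (⅙)*(-3)) = x - (-7 - ½) = x - 1*(-15/2) = x + 15/2 = 15/2 + x)
w(4) - 87*J(-7) = (15/2 + 4) - 87*(-9) = 23/2 + 783 = 1589/2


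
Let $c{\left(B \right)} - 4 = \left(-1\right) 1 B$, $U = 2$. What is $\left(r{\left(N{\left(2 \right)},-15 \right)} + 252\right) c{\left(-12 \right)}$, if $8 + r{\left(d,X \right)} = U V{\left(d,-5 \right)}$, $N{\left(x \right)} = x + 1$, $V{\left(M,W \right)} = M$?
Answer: $4000$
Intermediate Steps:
$c{\left(B \right)} = 4 - B$ ($c{\left(B \right)} = 4 + \left(-1\right) 1 B = 4 - B$)
$N{\left(x \right)} = 1 + x$
$r{\left(d,X \right)} = -8 + 2 d$
$\left(r{\left(N{\left(2 \right)},-15 \right)} + 252\right) c{\left(-12 \right)} = \left(\left(-8 + 2 \left(1 + 2\right)\right) + 252\right) \left(4 - -12\right) = \left(\left(-8 + 2 \cdot 3\right) + 252\right) \left(4 + 12\right) = \left(\left(-8 + 6\right) + 252\right) 16 = \left(-2 + 252\right) 16 = 250 \cdot 16 = 4000$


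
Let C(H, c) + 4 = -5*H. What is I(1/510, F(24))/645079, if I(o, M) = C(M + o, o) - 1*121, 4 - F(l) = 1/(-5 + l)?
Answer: -9049/40327842 ≈ -0.00022439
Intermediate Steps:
F(l) = 4 - 1/(-5 + l)
C(H, c) = -4 - 5*H
I(o, M) = -125 - 5*M - 5*o (I(o, M) = (-4 - 5*(M + o)) - 1*121 = (-4 + (-5*M - 5*o)) - 121 = (-4 - 5*M - 5*o) - 121 = -125 - 5*M - 5*o)
I(1/510, F(24))/645079 = (-125 - 5*(-21 + 4*24)/(-5 + 24) - 5/510)/645079 = (-125 - 5*(-21 + 96)/19 - 5*1/510)*(1/645079) = (-125 - 5*75/19 - 1/102)*(1/645079) = (-125 - 375/19 - 1/102)*(1/645079) = -280519/1938*1/645079 = -9049/40327842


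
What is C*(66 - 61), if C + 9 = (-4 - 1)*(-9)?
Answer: 180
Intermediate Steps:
C = 36 (C = -9 + (-4 - 1)*(-9) = -9 - 5*(-9) = -9 + 45 = 36)
C*(66 - 61) = 36*(66 - 61) = 36*5 = 180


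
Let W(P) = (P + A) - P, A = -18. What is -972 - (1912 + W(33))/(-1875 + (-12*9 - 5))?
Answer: -965221/994 ≈ -971.05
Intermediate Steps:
W(P) = -18 (W(P) = (P - 18) - P = (-18 + P) - P = -18)
-972 - (1912 + W(33))/(-1875 + (-12*9 - 5)) = -972 - (1912 - 18)/(-1875 + (-12*9 - 5)) = -972 - 1894/(-1875 + (-108 - 5)) = -972 - 1894/(-1875 - 113) = -972 - 1894/(-1988) = -972 - 1894*(-1)/1988 = -972 - 1*(-947/994) = -972 + 947/994 = -965221/994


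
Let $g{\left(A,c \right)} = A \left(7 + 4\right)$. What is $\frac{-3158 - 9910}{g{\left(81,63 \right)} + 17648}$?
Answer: $- \frac{13068}{18539} \approx -0.70489$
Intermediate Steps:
$g{\left(A,c \right)} = 11 A$ ($g{\left(A,c \right)} = A 11 = 11 A$)
$\frac{-3158 - 9910}{g{\left(81,63 \right)} + 17648} = \frac{-3158 - 9910}{11 \cdot 81 + 17648} = - \frac{13068}{891 + 17648} = - \frac{13068}{18539}$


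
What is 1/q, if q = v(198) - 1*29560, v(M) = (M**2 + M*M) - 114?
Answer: 1/48734 ≈ 2.0520e-5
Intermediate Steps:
v(M) = -114 + 2*M**2 (v(M) = (M**2 + M**2) - 114 = 2*M**2 - 114 = -114 + 2*M**2)
q = 48734 (q = (-114 + 2*198**2) - 1*29560 = (-114 + 2*39204) - 29560 = (-114 + 78408) - 29560 = 78294 - 29560 = 48734)
1/q = 1/48734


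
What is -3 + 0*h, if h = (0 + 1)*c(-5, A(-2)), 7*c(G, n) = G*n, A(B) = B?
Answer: -3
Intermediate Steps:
c(G, n) = G*n/7 (c(G, n) = (G*n)/7 = G*n/7)
h = 10/7 (h = (0 + 1)*((⅐)*(-5)*(-2)) = 1*(10/7) = 10/7 ≈ 1.4286)
-3 + 0*h = -3 + 0*(10/7) = -3 + 0 = -3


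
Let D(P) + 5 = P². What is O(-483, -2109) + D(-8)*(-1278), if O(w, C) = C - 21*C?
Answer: -33222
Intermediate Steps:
O(w, C) = -20*C
D(P) = -5 + P²
O(-483, -2109) + D(-8)*(-1278) = -20*(-2109) + (-5 + (-8)²)*(-1278) = 42180 + (-5 + 64)*(-1278) = 42180 + 59*(-1278) = 42180 - 75402 = -33222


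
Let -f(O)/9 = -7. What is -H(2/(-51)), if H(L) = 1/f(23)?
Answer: -1/63 ≈ -0.015873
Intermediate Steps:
f(O) = 63 (f(O) = -9*(-7) = 63)
H(L) = 1/63
-H(2/(-51)) = -1*1/63 = -1/63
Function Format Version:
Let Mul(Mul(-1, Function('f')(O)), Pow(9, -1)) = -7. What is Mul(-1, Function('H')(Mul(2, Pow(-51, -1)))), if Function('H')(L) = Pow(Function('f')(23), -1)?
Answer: Rational(-1, 63) ≈ -0.015873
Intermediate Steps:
Function('f')(O) = 63 (Function('f')(O) = Mul(-9, -7) = 63)
Function('H')(L) = Rational(1, 63) (Function('H')(L) = Pow(63, -1) = Rational(1, 63))
Mul(-1, Function('H')(Mul(2, Pow(-51, -1)))) = Mul(-1, Rational(1, 63)) = Rational(-1, 63)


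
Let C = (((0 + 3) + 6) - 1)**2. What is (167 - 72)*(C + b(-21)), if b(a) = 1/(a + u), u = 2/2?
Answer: 24301/4 ≈ 6075.3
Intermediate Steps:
u = 1 (u = 2*(1/2) = 1)
b(a) = 1/(1 + a) (b(a) = 1/(a + 1) = 1/(1 + a))
C = 64 (C = ((3 + 6) - 1)**2 = (9 - 1)**2 = 8**2 = 64)
(167 - 72)*(C + b(-21)) = (167 - 72)*(64 + 1/(1 - 21)) = 95*(64 + 1/(-20)) = 95*(64 - 1/20) = 95*(1279/20) = 24301/4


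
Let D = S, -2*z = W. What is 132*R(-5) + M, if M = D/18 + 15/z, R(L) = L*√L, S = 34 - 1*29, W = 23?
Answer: -425/414 - 660*I*√5 ≈ -1.0266 - 1475.8*I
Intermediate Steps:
z = -23/2 (z = -½*23 = -23/2 ≈ -11.500)
S = 5 (S = 34 - 29 = 5)
D = 5
R(L) = L^(3/2)
M = -425/414 (M = 5/18 + 15/(-23/2) = 5*(1/18) + 15*(-2/23) = 5/18 - 30/23 = -425/414 ≈ -1.0266)
132*R(-5) + M = 132*(-5)^(3/2) - 425/414 = 132*(-5*I*√5) - 425/414 = -660*I*√5 - 425/414 = -425/414 - 660*I*√5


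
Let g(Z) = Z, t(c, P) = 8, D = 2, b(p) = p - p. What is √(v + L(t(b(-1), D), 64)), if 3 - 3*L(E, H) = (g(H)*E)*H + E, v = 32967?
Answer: 4*√12399/3 ≈ 148.47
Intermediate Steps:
b(p) = 0
L(E, H) = 1 - E/3 - E*H²/3 (L(E, H) = 1 - ((H*E)*H + E)/3 = 1 - ((E*H)*H + E)/3 = 1 - (E*H² + E)/3 = 1 - (E + E*H²)/3 = 1 + (-E/3 - E*H²/3) = 1 - E/3 - E*H²/3)
√(v + L(t(b(-1), D), 64)) = √(32967 + (1 - ⅓*8 - ⅓*8*64²)) = √(32967 + (1 - 8/3 - ⅓*8*4096)) = √(32967 + (1 - 8/3 - 32768/3)) = √(32967 - 32773/3) = √(66128/3) = 4*√12399/3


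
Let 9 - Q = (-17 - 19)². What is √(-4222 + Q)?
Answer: I*√5509 ≈ 74.223*I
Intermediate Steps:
Q = -1287 (Q = 9 - (-17 - 19)² = 9 - 1*(-36)² = 9 - 1*1296 = 9 - 1296 = -1287)
√(-4222 + Q) = √(-4222 - 1287) = √(-5509) = I*√5509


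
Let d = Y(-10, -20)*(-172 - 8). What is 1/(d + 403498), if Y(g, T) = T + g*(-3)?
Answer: 1/401698 ≈ 2.4894e-6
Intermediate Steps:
Y(g, T) = T - 3*g
d = -1800 (d = (-20 - 3*(-10))*(-172 - 8) = (-20 + 30)*(-180) = 10*(-180) = -1800)
1/(d + 403498) = 1/(-1800 + 403498) = 1/401698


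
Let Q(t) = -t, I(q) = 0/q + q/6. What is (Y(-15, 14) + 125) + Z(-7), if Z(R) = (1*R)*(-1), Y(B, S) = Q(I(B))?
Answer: 269/2 ≈ 134.50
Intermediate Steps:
I(q) = q/6 (I(q) = 0 + q*(⅙) = 0 + q/6 = q/6)
Y(B, S) = -B/6
Z(R) = -R (Z(R) = R*(-1) = -R)
(Y(-15, 14) + 125) + Z(-7) = (-⅙*(-15) + 125) - 1*(-7) = (5/2 + 125) + 7 = 255/2 + 7 = 269/2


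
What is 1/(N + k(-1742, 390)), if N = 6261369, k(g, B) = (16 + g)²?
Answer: 1/9240445 ≈ 1.0822e-7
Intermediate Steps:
1/(N + k(-1742, 390)) = 1/(6261369 + (16 - 1742)²) = 1/(6261369 + (-1726)²) = 1/(6261369 + 2979076) = 1/9240445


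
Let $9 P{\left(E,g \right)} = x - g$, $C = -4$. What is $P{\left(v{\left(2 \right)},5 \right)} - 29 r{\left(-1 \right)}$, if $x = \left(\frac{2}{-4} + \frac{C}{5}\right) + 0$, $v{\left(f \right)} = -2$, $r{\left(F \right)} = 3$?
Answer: $- \frac{877}{10} \approx -87.7$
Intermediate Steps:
$x = - \frac{13}{10}$ ($x = \left(\frac{2}{-4} - \frac{4}{5}\right) + 0 = \left(2 \left(- \frac{1}{4}\right) - \frac{4}{5}\right) + 0 = \left(- \frac{1}{2} - \frac{4}{5}\right) + 0 = - \frac{13}{10} + 0 = - \frac{13}{10} \approx -1.3$)
$P{\left(E,g \right)} = - \frac{13}{90} - \frac{g}{9}$ ($P{\left(E,g \right)} = \frac{- \frac{13}{10} - g}{9} = - \frac{13}{90} - \frac{g}{9}$)
$P{\left(v{\left(2 \right)},5 \right)} - 29 r{\left(-1 \right)} = \left(- \frac{13}{90} - \frac{5}{9}\right) - 87 = - \frac{7}{10} - 87 = - \frac{877}{10}$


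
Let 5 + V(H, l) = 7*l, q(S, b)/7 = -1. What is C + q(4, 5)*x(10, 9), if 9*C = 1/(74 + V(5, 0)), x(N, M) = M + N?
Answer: -82592/621 ≈ -133.00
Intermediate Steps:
q(S, b) = -7 (q(S, b) = 7*(-1) = -7)
V(H, l) = -5 + 7*l
C = 1/621 (C = 1/(9*(74 + (-5 + 7*0))) = 1/(9*(74 + (-5 + 0))) = 1/(9*(74 - 5)) = (1/9)/69 = (1/9)*(1/69) = 1/621 ≈ 0.0016103)
C + q(4, 5)*x(10, 9) = 1/621 - 7*(9 + 10) = 1/621 - 7*19 = 1/621 - 133 = -82592/621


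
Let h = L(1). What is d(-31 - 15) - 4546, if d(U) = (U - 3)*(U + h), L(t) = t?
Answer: -2341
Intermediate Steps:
h = 1
d(U) = (1 + U)*(-3 + U) (d(U) = (U - 3)*(U + 1) = (-3 + U)*(1 + U) = (1 + U)*(-3 + U))
d(-31 - 15) - 4546 = (-3 + (-31 - 15)**2 - 2*(-31 - 15)) - 4546 = (-3 + (-46)**2 - 2*(-46)) - 4546 = (-3 + 2116 + 92) - 4546 = 2205 - 4546 = -2341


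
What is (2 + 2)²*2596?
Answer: 41536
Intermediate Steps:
(2 + 2)²*2596 = 4²*2596 = 16*2596 = 41536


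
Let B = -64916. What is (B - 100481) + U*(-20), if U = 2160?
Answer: -208597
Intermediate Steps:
(B - 100481) + U*(-20) = (-64916 - 100481) + 2160*(-20) = -165397 - 43200 = -208597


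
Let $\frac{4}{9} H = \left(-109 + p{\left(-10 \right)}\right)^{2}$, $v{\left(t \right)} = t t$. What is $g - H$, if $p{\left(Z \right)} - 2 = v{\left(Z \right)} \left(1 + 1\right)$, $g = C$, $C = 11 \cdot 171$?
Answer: $- \frac{70317}{4} \approx -17579.0$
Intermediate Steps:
$v{\left(t \right)} = t^{2}$
$C = 1881$
$g = 1881$
$p{\left(Z \right)} = 2 + 2 Z^{2}$ ($p{\left(Z \right)} = 2 + Z^{2} \left(1 + 1\right) = 2 + Z^{2} \cdot 2 = 2 + 2 Z^{2}$)
$H = \frac{77841}{4}$ ($H = \frac{9 \left(-109 + \left(2 + 2 \left(-10\right)^{2}\right)\right)^{2}}{4} = \frac{9 \left(-109 + \left(2 + 2 \cdot 100\right)\right)^{2}}{4} = \frac{9 \left(-109 + \left(2 + 200\right)\right)^{2}}{4} = \frac{9 \left(-109 + 202\right)^{2}}{4} = \frac{9 \cdot 93^{2}}{4} = \frac{9}{4} \cdot 8649 = \frac{77841}{4} \approx 19460.0$)
$g - H = 1881 - \frac{77841}{4} = - \frac{70317}{4}$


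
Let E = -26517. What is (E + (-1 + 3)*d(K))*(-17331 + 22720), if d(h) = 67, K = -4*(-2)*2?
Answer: -142177987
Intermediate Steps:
K = 16 (K = 8*2 = 16)
(E + (-1 + 3)*d(K))*(-17331 + 22720) = (-26517 + (-1 + 3)*67)*(-17331 + 22720) = (-26517 + 2*67)*5389 = (-26517 + 134)*5389 = -26383*5389 = -142177987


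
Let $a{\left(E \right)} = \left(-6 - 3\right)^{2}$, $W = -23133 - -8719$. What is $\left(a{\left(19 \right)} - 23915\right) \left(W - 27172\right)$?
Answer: $991160724$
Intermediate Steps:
$W = -14414$ ($W = -23133 + 8719 = -14414$)
$a{\left(E \right)} = 81$ ($a{\left(E \right)} = \left(-9\right)^{2} = 81$)
$\left(a{\left(19 \right)} - 23915\right) \left(W - 27172\right) = \left(81 - 23915\right) \left(-14414 - 27172\right) = \left(-23834\right) \left(-41586\right) = 991160724$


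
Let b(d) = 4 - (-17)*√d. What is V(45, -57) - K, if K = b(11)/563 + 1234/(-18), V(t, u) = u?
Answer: 58516/5067 - 17*√11/563 ≈ 11.448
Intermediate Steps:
b(d) = 4 + 17*√d
K = -347335/5067 + 17*√11/563 (K = (4 + 17*√11)/563 + 1234/(-18) = (4 + 17*√11)*(1/563) + 1234*(-1/18) = (4/563 + 17*√11/563) - 617/9 = -347335/5067 + 17*√11/563 ≈ -68.448)
V(45, -57) - K = -57 - (-347335/5067 + 17*√11/563) = -57 + (347335/5067 - 17*√11/563) = 58516/5067 - 17*√11/563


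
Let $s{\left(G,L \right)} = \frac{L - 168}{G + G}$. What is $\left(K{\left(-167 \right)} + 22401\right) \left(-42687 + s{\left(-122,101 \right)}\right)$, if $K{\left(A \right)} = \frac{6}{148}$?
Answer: $- \frac{17265635911797}{18056} \approx -9.5623 \cdot 10^{8}$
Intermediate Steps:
$s{\left(G,L \right)} = \frac{-168 + L}{2 G}$
$K{\left(A \right)} = \frac{3}{74}$ ($K{\left(A \right)} = 6 \cdot \frac{1}{148} = \frac{3}{74}$)
$\left(K{\left(-167 \right)} + 22401\right) \left(-42687 + s{\left(-122,101 \right)}\right) = \left(\frac{3}{74} + 22401\right) \left(-42687 + \frac{-168 + 101}{2 \left(-122\right)}\right) = \frac{1657677 \left(-42687 + \frac{1}{2} \left(- \frac{1}{122}\right) \left(-67\right)\right)}{74} = \frac{1657677 \left(-42687 + \frac{67}{244}\right)}{74} = \frac{1657677}{74} \left(- \frac{10415561}{244}\right) = - \frac{17265635911797}{18056}$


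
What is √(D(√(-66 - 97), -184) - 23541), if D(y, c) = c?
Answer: 5*I*√949 ≈ 154.03*I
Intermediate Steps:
√(D(√(-66 - 97), -184) - 23541) = √(-184 - 23541) = √(-23725) = 5*I*√949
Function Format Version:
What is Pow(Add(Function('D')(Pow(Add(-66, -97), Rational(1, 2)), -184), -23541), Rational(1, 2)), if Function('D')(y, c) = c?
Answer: Mul(5, I, Pow(949, Rational(1, 2))) ≈ Mul(154.03, I)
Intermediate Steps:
Pow(Add(Function('D')(Pow(Add(-66, -97), Rational(1, 2)), -184), -23541), Rational(1, 2)) = Pow(Add(-184, -23541), Rational(1, 2)) = Pow(-23725, Rational(1, 2)) = Mul(5, I, Pow(949, Rational(1, 2)))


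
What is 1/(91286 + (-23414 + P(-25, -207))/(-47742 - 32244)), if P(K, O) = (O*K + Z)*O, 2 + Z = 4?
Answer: 79986/7302697049 ≈ 1.0953e-5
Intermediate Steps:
Z = 2 (Z = -2 + 4 = 2)
P(K, O) = O*(2 + K*O) (P(K, O) = (O*K + 2)*O = (K*O + 2)*O = (2 + K*O)*O = O*(2 + K*O))
1/(91286 + (-23414 + P(-25, -207))/(-47742 - 32244)) = 1/(91286 + (-23414 - 207*(2 - 25*(-207)))/(-47742 - 32244)) = 1/(91286 + (-23414 - 207*(2 + 5175))/(-79986)) = 1/(91286 + (-23414 - 207*5177)*(-1/79986)) = 1/(91286 + (-23414 - 1071639)*(-1/79986)) = 1/(91286 - 1095053*(-1/79986)) = 1/(91286 + 1095053/79986) = 1/(7302697049/79986) = 79986/7302697049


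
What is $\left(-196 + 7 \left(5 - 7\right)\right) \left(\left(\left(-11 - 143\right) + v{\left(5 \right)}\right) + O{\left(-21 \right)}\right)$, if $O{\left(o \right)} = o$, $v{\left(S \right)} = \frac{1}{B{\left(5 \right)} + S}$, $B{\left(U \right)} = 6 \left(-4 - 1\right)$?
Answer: $\frac{183792}{5} \approx 36758.0$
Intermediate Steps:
$B{\left(U \right)} = -30$ ($B{\left(U \right)} = 6 \left(-5\right) = -30$)
$v{\left(S \right)} = \frac{1}{-30 + S}$
$\left(-196 + 7 \left(5 - 7\right)\right) \left(\left(\left(-11 - 143\right) + v{\left(5 \right)}\right) + O{\left(-21 \right)}\right) = \left(-196 + 7 \left(5 - 7\right)\right) \left(\left(\left(-11 - 143\right) + \frac{1}{-30 + 5}\right) - 21\right) = \left(-196 + 7 \left(-2\right)\right) \left(\left(-154 + \frac{1}{-25}\right) - 21\right) = \left(-196 - 14\right) \left(\left(-154 - \frac{1}{25}\right) - 21\right) = - 210 \left(- \frac{3851}{25} - 21\right) = \left(-210\right) \left(- \frac{4376}{25}\right) = \frac{183792}{5}$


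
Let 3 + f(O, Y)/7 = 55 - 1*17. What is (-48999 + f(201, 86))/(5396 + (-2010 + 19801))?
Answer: -48754/23187 ≈ -2.1026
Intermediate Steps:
f(O, Y) = 245 (f(O, Y) = -21 + 7*(55 - 1*17) = -21 + 7*(55 - 17) = -21 + 7*38 = -21 + 266 = 245)
(-48999 + f(201, 86))/(5396 + (-2010 + 19801)) = (-48999 + 245)/(5396 + (-2010 + 19801)) = -48754/(5396 + 17791) = -48754/23187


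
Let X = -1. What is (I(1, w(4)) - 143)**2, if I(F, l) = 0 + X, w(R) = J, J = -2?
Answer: 20736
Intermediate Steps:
w(R) = -2
I(F, l) = -1 (I(F, l) = 0 - 1 = -1)
(I(1, w(4)) - 143)**2 = (-1 - 143)**2 = (-144)**2 = 20736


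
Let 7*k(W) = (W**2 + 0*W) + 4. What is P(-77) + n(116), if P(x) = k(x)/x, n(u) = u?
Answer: 56591/539 ≈ 104.99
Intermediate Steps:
k(W) = 4/7 + W**2/7 (k(W) = ((W**2 + 0*W) + 4)/7 = ((W**2 + 0) + 4)/7 = (W**2 + 4)/7 = (4 + W**2)/7 = 4/7 + W**2/7)
P(x) = (4/7 + x**2/7)/x
P(-77) + n(116) = (1/7)*(4 + (-77)**2)/(-77) + 116 = (1/7)*(-1/77)*(4 + 5929) + 116 = (1/7)*(-1/77)*5933 + 116 = -5933/539 + 116 = 56591/539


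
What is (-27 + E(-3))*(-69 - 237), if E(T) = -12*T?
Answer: -2754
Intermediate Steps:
(-27 + E(-3))*(-69 - 237) = (-27 - 12*(-3))*(-69 - 237) = (-27 + 36)*(-306) = 9*(-306) = -2754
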